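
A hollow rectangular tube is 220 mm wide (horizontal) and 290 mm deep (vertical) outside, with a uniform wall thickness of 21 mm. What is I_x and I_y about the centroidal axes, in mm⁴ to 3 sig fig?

Split into non-overlapping primitives; take the origin at the lower-left of the bounding box.
Outer rectangle: 220 × 290, A = 63 800 mm², y = 145 mm, Ī = 447 131 667 mm⁴.
Inner void (subtracted): 178 × 248, A = 44 144 mm², y = 145 mm, Ī = 226 252 715 mm⁴.
By symmetry the centroid is at mid-height, ȳ = 145 mm.
All pieces are centred on the centroidal x-axis, so I = ΣĪ (holes subtracted) = 220 878 952 mm⁴.
Repeating about the centroidal y-axis gives I_y = 140 771 792 mm⁴.

I_x ≈ 2.21 × 10⁸ mm⁴, I_y ≈ 1.41 × 10⁸ mm⁴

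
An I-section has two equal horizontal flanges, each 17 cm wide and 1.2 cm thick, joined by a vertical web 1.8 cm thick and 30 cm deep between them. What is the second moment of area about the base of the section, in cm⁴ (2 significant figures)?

I_base ≈ 3.9 × 10⁴ cm⁴

Break the section into simple shapes (no overlaps), measuring from the bottom-left corner of the bounding box.
Bottom flange: 17 × 1.2, A = 20.4 cm², y = 0.6 cm, Ī = 2.448 cm⁴.
Web: 1.8 × 30, A = 54 cm², y = 16.2 cm, Ī = 4 050 cm⁴.
Top flange: 17 × 1.2, A = 20.4 cm², y = 31.8 cm, Ī = 2.448 cm⁴.
Transfer each piece to the base of the section using Ī + A·d² with d = y − 0:
  bottom flange: d = 0.6 cm → contributes +9.792 cm⁴
  web: d = 16.2 cm → contributes +18 222 cm⁴
  top flange: d = 31.8 cm → contributes +20 632 cm⁴
Total I = 38 863 cm⁴.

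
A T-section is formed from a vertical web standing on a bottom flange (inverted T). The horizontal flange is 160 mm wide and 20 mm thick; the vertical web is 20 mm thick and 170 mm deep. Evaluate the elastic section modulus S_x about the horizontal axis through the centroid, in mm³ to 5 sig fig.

Split into non-overlapping primitives; take the origin at the lower-left of the bounding box.
Flange: 160 × 20, A = 3 200 mm², y = 10 mm, Ī = 106666.7 mm⁴.
Web: 20 × 170, A = 3 400 mm², y = 105 mm, Ī = 8 188 333 mm⁴.
Centroid: ȳ = ΣA·y / ΣA = 58.93939 mm.
Transfer each piece to the horizontal axis through the centroid using Ī + A·d² with d = y − 58.93939:
  flange: d = -48.93939 mm → contributes +7 770 872 mm⁴
  web: d = 46.06061 mm → contributes +15 401 703 mm⁴
Total I = 23 172 576 mm⁴.
Extreme fibre distance c = 131.0606 mm; S = I/c = 176808.1 mm³.

S_x ≈ 1.7681 × 10⁵ mm³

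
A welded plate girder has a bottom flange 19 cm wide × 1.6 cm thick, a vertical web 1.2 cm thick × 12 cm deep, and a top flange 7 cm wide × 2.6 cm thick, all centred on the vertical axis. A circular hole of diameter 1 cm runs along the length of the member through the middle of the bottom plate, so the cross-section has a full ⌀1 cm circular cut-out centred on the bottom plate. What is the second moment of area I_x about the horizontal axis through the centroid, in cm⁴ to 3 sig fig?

I_x ≈ 2450 cm⁴

Decompose the section into non-overlapping parts with the origin at the bottom-left of its bounding rectangle.
Bottom plate: 19 × 1.6, A = 30.4 cm², y = 0.8 cm, Ī = 6.4853 cm⁴.
Web plate: 1.2 × 12, A = 14.4 cm², y = 7.6 cm, Ī = 172.8 cm⁴.
Top plate: 7 × 2.6, A = 18.2 cm², y = 14.9 cm, Ī = 10.253 cm⁴.
Hole (subtracted): ⌀1, A = 0.7854 cm², y = 0.8 cm, Ī = 0.049087 cm⁴.
Centroid: ȳ = ΣA·y / ΣA = 6.4987 cm.
Transfer each piece to the horizontal axis through the centroid using Ī + A·d² with d = y − 6.4987:
  bottom plate: d = -5.6987 cm → contributes +993.72 cm⁴
  web plate: d = 1.1013 cm → contributes +190.27 cm⁴
  top plate: d = 8.4013 cm → contributes +1294.9 cm⁴
  hole: d = -5.6987 cm → contributes −25.555 cm⁴
Total I = 2453.3 cm⁴.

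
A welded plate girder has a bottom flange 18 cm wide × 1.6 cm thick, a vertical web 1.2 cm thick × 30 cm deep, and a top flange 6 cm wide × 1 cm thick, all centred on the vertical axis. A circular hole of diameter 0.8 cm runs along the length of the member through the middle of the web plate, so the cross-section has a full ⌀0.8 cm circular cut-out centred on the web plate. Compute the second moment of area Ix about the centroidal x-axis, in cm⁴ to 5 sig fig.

Ix ≈ 9473.2 cm⁴

Split into non-overlapping primitives; take the origin at the lower-left of the bounding box.
Bottom plate: 18 × 1.6, A = 28.8 cm², y = 0.8 cm, Ī = 6.144 cm⁴.
Web plate: 1.2 × 30, A = 36 cm², y = 16.6 cm, Ī = 2 700 cm⁴.
Top plate: 6 × 1, A = 6 cm², y = 32.1 cm, Ī = 0.5 cm⁴.
Hole (subtracted): ⌀0.8, A = 0.5026548 cm², y = 16.6 cm, Ī = 0.02010619 cm⁴.
Centroid: ȳ = ΣA·y / ΣA = 11.44988 cm.
Transfer each piece to the centroidal x-axis using Ī + A·d² with d = y − 11.44988:
  bottom plate: d = -10.64988 cm → contributes +3272.636 cm⁴
  web plate: d = 5.150123 cm → contributes +3654.856 cm⁴
  top plate: d = 20.65012 cm → contributes +2559.066 cm⁴
  hole: d = 5.150123 cm → contributes −13.35241 cm⁴
Total I = 9473.205 cm⁴.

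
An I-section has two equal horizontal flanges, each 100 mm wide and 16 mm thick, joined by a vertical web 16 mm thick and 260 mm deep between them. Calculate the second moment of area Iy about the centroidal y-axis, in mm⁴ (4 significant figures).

Iy ≈ 2.755 × 10⁶ mm⁴

Split into non-overlapping primitives; take the origin at the lower-left of the bounding box.
Bottom flange: 100 × 16, A = 1 600 mm², x = 50 mm, Ī = 1 333 333 mm⁴.
Web: 16 × 260, A = 4 160 mm², x = 50 mm, Ī = 88746.7 mm⁴.
Top flange: 100 × 16, A = 1 600 mm², x = 50 mm, Ī = 1 333 333 mm⁴.
By symmetry the centroid is at mid-width, x̄ = 50 mm.
All pieces are centred on the centroidal y-axis, so I = ΣĪ = 2 755 413 mm⁴.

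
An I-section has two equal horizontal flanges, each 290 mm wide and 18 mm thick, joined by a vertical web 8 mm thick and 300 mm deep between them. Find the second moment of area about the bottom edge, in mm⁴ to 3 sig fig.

Decompose the section into non-overlapping parts with the origin at the bottom-left of its bounding rectangle.
Bottom flange: 290 × 18, A = 5 220 mm², y = 9 mm, Ī = 140 940 mm⁴.
Web: 8 × 300, A = 2 400 mm², y = 168 mm, Ī = 18 000 000 mm⁴.
Top flange: 290 × 18, A = 5 220 mm², y = 327 mm, Ī = 140 940 mm⁴.
Transfer each piece to the base of the section using Ī + A·d² with d = y − 0:
  bottom flange: d = 9 mm → contributes +563 760 mm⁴
  web: d = 168 mm → contributes +85 737 600 mm⁴
  top flange: d = 327 mm → contributes +558 310 320 mm⁴
Total I = 644 611 680 mm⁴.

I_base ≈ 6.45 × 10⁸ mm⁴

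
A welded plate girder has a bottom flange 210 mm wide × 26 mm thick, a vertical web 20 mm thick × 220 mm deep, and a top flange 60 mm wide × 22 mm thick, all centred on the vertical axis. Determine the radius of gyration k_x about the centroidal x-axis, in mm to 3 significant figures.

k_x ≈ 93.0 mm

Treat the section as a set of non-overlapping primitives; coordinates are from the bounding-box lower-left.
Bottom plate: 210 × 26, A = 5 460 mm², y = 13 mm, Ī = 307 580 mm⁴.
Web plate: 20 × 220, A = 4 400 mm², y = 136 mm, Ī = 17 746 667 mm⁴.
Top plate: 60 × 22, A = 1 320 mm², y = 257 mm, Ī = 53 240 mm⁴.
Centroid: ȳ = ΣA·y / ΣA = 90.216 mm.
Transfer each piece to the centroidal x-axis using Ī + A·d² with d = y − 90.216:
  bottom plate: d = -77.216 mm → contributes +32 862 182 mm⁴
  web plate: d = 45.784 mm → contributes +26 969 651 mm⁴
  top plate: d = 166.78 mm → contributes +36 771 350 mm⁴
Total I = 96 603 183 mm⁴.
Radius of gyration: k = √(I/A) = √(96 603 183 / 11 180) = 92.955 mm.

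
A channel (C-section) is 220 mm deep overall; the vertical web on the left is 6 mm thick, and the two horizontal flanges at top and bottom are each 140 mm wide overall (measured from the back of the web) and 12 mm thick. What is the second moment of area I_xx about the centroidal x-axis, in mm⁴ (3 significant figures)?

Break the section into simple shapes (no overlaps), measuring from the bottom-left corner of the bounding box.
Web: 6 × 220, A = 1 320 mm², y = 110 mm, Ī = 5 324 000 mm⁴.
Top flange (beyond web): 134 × 12, A = 1 608 mm², y = 214 mm, Ī = 19 296 mm⁴.
Bottom flange (beyond web): 134 × 12, A = 1 608 mm², y = 6 mm, Ī = 19 296 mm⁴.
By symmetry the centroid is at mid-height, ȳ = 110 mm.
Transfer each piece to the centroidal x-axis using Ī + A·d² with d = y − 110:
  web: d = 0 mm → contributes +5 324 000 mm⁴
  top flange (beyond web): d = 104 mm → contributes +17 411 424 mm⁴
  bottom flange (beyond web): d = -104 mm → contributes +17 411 424 mm⁴
Total I = 40 146 848 mm⁴.

I_xx ≈ 4.01 × 10⁷ mm⁴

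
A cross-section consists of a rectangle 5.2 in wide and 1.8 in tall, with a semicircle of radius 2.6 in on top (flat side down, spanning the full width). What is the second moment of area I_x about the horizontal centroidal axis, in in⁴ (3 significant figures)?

I_x ≈ 27.5 in⁴

Decompose the section into non-overlapping parts with the origin at the bottom-left of its bounding rectangle.
Rectangular body: 5.2 × 1.8, A = 9.36 in², y = 0.9 in, Ī = 2.5272 in⁴.
Semicircular cap: semicircle r = 2.6, A = 10.619 in², y = 2.9035 in, Ī = 5.0156 in⁴.
Centroid: ȳ = ΣA·y / ΣA = 1.9648 in.
Transfer each piece to the horizontal centroidal axis using Ī + A·d² with d = y − 1.9648:
  rectangular body: d = -1.0648 in → contributes +13.14 in⁴
  semicircular cap: d = 0.93863 in → contributes +14.371 in⁴
Total I = 27.511 in⁴.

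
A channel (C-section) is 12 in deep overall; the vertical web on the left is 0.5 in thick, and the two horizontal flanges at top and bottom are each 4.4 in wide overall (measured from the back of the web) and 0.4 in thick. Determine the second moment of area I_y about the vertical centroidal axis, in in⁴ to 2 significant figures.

I_y ≈ 14 in⁴

Break the section into simple shapes (no overlaps), measuring from the bottom-left corner of the bounding box.
Web: 0.5 × 12, A = 6 in², x = 0.25 in, Ī = 0.125 in⁴.
Top flange (beyond web): 3.9 × 0.4, A = 1.56 in², x = 2.45 in, Ī = 1.977 in⁴.
Bottom flange (beyond web): 3.9 × 0.4, A = 1.56 in², x = 2.45 in, Ī = 1.977 in⁴.
Centroid: x̄ = ΣA·x / ΣA = 1.003 in.
Transfer each piece to the vertical centroidal axis using Ī + A·d² with d = x − 1.003:
  web: d = -0.7526 in → contributes +3.524 in⁴
  top flange (beyond web): d = 1.447 in → contributes +5.245 in⁴
  bottom flange (beyond web): d = 1.447 in → contributes +5.245 in⁴
Total I = 14.01 in⁴.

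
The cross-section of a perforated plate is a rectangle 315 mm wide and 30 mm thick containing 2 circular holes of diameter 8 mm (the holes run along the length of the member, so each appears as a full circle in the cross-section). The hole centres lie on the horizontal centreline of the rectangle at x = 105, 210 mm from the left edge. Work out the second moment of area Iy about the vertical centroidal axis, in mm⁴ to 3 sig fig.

Split into non-overlapping primitives; take the origin at the lower-left of the bounding box.
Plate: 315 × 30, A = 9 450 mm², x = 157.5 mm, Ī = 78 139 688 mm⁴.
Hole 1 (subtracted): ⌀8, A = 50.265 mm², x = 105 mm, Ī = 201.06 mm⁴.
Hole 2 (subtracted): ⌀8, A = 50.265 mm², x = 210 mm, Ī = 201.06 mm⁴.
By symmetry the centroid is at mid-width, x̄ = 157.5 mm.
Transfer each piece to the vertical centroidal axis using Ī + A·d² with d = x − 157.5:
  plate: d = 0 mm → contributes +78 139 688 mm⁴
  hole 1: d = -52.5 mm → contributes −138 745 mm⁴
  hole 2: d = 52.5 mm → contributes −138 745 mm⁴
Total I = 77 862 197 mm⁴.

Iy ≈ 7.79 × 10⁷ mm⁴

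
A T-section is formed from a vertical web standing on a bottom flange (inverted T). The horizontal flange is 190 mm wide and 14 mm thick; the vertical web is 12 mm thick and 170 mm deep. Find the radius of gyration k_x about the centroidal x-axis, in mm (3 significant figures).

Split into non-overlapping primitives; take the origin at the lower-left of the bounding box.
Flange: 190 × 14, A = 2 660 mm², y = 7 mm, Ī = 43 447 mm⁴.
Web: 12 × 170, A = 2 040 mm², y = 99 mm, Ī = 4 913 000 mm⁴.
Centroid: ȳ = ΣA·y / ΣA = 46.932 mm.
Transfer each piece to the centroidal x-axis using Ī + A·d² with d = y − 46.932:
  flange: d = -39.932 mm → contributes +4 284 970 mm⁴
  web: d = 52.068 mm → contributes +10 443 614 mm⁴
Total I = 14 728 585 mm⁴.
Radius of gyration: k = √(I/A) = √(14 728 585 / 4 700) = 55.98 mm.

k_x ≈ 56.0 mm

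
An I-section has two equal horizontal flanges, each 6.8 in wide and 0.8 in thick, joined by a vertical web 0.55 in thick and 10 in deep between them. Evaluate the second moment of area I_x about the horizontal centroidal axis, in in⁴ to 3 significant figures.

Treat the section as a set of non-overlapping primitives; coordinates are from the bounding-box lower-left.
Bottom flange: 6.8 × 0.8, A = 5.44 in², y = 0.4 in, Ī = 0.29013 in⁴.
Web: 0.55 × 10, A = 5.5 in², y = 5.8 in, Ī = 45.833 in⁴.
Top flange: 6.8 × 0.8, A = 5.44 in², y = 11.2 in, Ī = 0.29013 in⁴.
By symmetry the centroid is at mid-height, ȳ = 5.8 in.
Transfer each piece to the horizontal centroidal axis using Ī + A·d² with d = y − 5.8:
  bottom flange: d = -5.4 in → contributes +158.92 in⁴
  web: d = 0 in → contributes +45.833 in⁴
  top flange: d = 5.4 in → contributes +158.92 in⁴
Total I = 363.67 in⁴.

I_x ≈ 364 in⁴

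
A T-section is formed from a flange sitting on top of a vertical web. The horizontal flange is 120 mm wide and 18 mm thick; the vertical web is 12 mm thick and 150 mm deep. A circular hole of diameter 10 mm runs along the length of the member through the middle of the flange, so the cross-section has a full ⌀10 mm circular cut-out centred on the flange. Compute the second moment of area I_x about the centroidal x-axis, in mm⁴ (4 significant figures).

Treat the section as a set of non-overlapping primitives; coordinates are from the bounding-box lower-left.
Flange: 120 × 18, A = 2 160 mm², y = 159 mm, Ī = 58 320 mm⁴.
Web: 12 × 150, A = 1 800 mm², y = 75 mm, Ī = 3 375 000 mm⁴.
Hole (subtracted): ⌀10, A = 78.5398 mm², y = 159 mm, Ī = 490.874 mm⁴.
Centroid: ȳ = ΣA·y / ΣA = 120.046 mm.
Transfer each piece to the centroidal x-axis using Ī + A·d² with d = y − 120.046:
  flange: d = 38.9544 mm → contributes +3 336 004 mm⁴
  web: d = -45.0456 mm → contributes +7 027 389 mm⁴
  hole: d = 38.9544 mm → contributes −119 671 mm⁴
Total I = 10 243 722 mm⁴.

I_x ≈ 1.024 × 10⁷ mm⁴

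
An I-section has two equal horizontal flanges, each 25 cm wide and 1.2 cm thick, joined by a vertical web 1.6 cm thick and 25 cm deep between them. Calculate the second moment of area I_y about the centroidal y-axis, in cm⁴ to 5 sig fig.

Decompose the section into non-overlapping parts with the origin at the bottom-left of its bounding rectangle.
Bottom flange: 25 × 1.2, A = 30 cm², x = 12.5 cm, Ī = 1562.5 cm⁴.
Web: 1.6 × 25, A = 40 cm², x = 12.5 cm, Ī = 8.533333 cm⁴.
Top flange: 25 × 1.2, A = 30 cm², x = 12.5 cm, Ī = 1562.5 cm⁴.
By symmetry the centroid is at mid-width, x̄ = 12.5 cm.
All pieces are centred on the centroidal y-axis, so I = ΣĪ = 3133.533 cm⁴.

I_y ≈ 3133.5 cm⁴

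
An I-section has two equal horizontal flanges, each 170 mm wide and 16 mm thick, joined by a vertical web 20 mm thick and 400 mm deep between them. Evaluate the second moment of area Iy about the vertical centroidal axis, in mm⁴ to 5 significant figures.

Iy ≈ 1.3368 × 10⁷ mm⁴

Split into non-overlapping primitives; take the origin at the lower-left of the bounding box.
Bottom flange: 170 × 16, A = 2 720 mm², x = 85 mm, Ī = 6 550 667 mm⁴.
Web: 20 × 400, A = 8 000 mm², x = 85 mm, Ī = 266666.7 mm⁴.
Top flange: 170 × 16, A = 2 720 mm², x = 85 mm, Ī = 6 550 667 mm⁴.
By symmetry the centroid is at mid-width, x̄ = 85 mm.
All pieces are centred on the vertical centroidal axis, so I = ΣĪ = 13 368 000 mm⁴.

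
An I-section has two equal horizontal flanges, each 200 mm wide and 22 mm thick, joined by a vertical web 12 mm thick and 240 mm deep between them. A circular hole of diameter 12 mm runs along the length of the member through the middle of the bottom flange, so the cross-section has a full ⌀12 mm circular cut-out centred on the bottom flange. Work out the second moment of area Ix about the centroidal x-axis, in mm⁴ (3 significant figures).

Treat the section as a set of non-overlapping primitives; coordinates are from the bounding-box lower-left.
Bottom flange: 200 × 22, A = 4 400 mm², y = 11 mm, Ī = 177 467 mm⁴.
Web: 12 × 240, A = 2 880 mm², y = 142 mm, Ī = 13 824 000 mm⁴.
Top flange: 200 × 22, A = 4 400 mm², y = 273 mm, Ī = 177 467 mm⁴.
Hole (subtracted): ⌀12, A = 113.1 mm², y = 11 mm, Ī = 1017.9 mm⁴.
Centroid: ȳ = ΣA·y / ΣA = 143.28 mm.
Transfer each piece to the centroidal x-axis using Ī + A·d² with d = y − 143.28:
  bottom flange: d = -132.28 mm → contributes +77 169 678 mm⁴
  web: d = -1.2809 mm → contributes +13 828 725 mm⁴
  top flange: d = 129.72 mm → contributes +74 216 493 mm⁴
  hole: d = -132.28 mm → contributes −1 980 021 mm⁴
Total I = 163 234 875 mm⁴.

Ix ≈ 1.63 × 10⁸ mm⁴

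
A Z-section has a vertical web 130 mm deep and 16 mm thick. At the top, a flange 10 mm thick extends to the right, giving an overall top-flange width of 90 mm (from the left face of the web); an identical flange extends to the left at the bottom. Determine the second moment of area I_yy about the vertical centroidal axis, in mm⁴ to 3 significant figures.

Treat the section as a set of non-overlapping primitives; coordinates are from the bounding-box lower-left.
Web: 16 × 130, A = 2 080 mm², x = 82 mm, Ī = 44 373 mm⁴.
Top flange (beyond web): 74 × 10, A = 740 mm², x = 127 mm, Ī = 337 687 mm⁴.
Bottom flange (beyond web): 74 × 10, A = 740 mm², x = 37 mm, Ī = 337 687 mm⁴.
Centroid: x̄ = ΣA·x / ΣA = 82 mm.
Transfer each piece to the vertical centroidal axis using Ī + A·d² with d = x − 82:
  web: d = 0 mm → contributes +44 373 mm⁴
  top flange (beyond web): d = 45 mm → contributes +1 836 187 mm⁴
  bottom flange (beyond web): d = -45 mm → contributes +1 836 187 mm⁴
Total I = 3 716 747 mm⁴.

I_yy ≈ 3.72 × 10⁶ mm⁴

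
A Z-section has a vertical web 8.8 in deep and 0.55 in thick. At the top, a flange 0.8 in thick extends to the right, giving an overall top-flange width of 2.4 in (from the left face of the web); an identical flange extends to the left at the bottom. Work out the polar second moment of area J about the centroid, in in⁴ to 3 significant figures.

Split into non-overlapping primitives; take the origin at the lower-left of the bounding box.
Web: 0.55 × 8.8, A = 4.84 in², y = 4.4 in, Ī = 31.234 in⁴.
Top flange (beyond web): 1.85 × 0.8, A = 1.48 in², y = 8.4 in, Ī = 0.078933 in⁴.
Bottom flange (beyond web): 1.85 × 0.8, A = 1.48 in², y = 0.4 in, Ī = 0.078933 in⁴.
Centroid: ȳ = ΣA·y / ΣA = 4.4 in.
Transfer each piece to the centroidal x-axis using Ī + A·d² with d = y − 4.4:
  web: d = 0 in → contributes +31.234 in⁴
  top flange (beyond web): d = 4 in → contributes +23.759 in⁴
  bottom flange (beyond web): d = -4 in → contributes +23.759 in⁴
Total I = 78.752 in⁴.
For the y-axis: x̄ = 2.125 in.
Repeating about the centroidal y-axis gives I_y = 5.2286 in⁴.
Polar second moment: J = I_x + I_y = 83.981 in⁴.

J ≈ 84.0 in⁴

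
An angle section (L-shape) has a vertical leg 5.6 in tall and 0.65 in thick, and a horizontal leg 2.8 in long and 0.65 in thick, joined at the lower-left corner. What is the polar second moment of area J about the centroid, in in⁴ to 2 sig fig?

J ≈ 18 in⁴

Decompose the section into non-overlapping parts with the origin at the bottom-left of its bounding rectangle.
Vertical leg: 0.65 × 5.6, A = 3.64 in², y = 2.8 in, Ī = 9.513 in⁴.
Horizontal leg (remainder): 2.15 × 0.65, A = 1.398 in², y = 0.325 in, Ī = 0.0492 in⁴.
Centroid: ȳ = ΣA·y / ΣA = 2.113 in.
Transfer each piece to the centroidal x-axis using Ī + A·d² with d = y − 2.113:
  vertical leg: d = 0.6866 in → contributes +11.23 in⁴
  horizontal leg (remainder): d = -1.788 in → contributes +4.519 in⁴
Total I = 15.75 in⁴.
For the y-axis: x̄ = 0.7134 in.
Repeating about the centroidal y-axis gives I_y = 2.646 in⁴.
Polar second moment: J = I_x + I_y = 18.39 in⁴.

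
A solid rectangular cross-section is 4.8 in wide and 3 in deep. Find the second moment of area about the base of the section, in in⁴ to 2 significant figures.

The section: 4.8 × 3, A = 14.4 in², y = 1.5 in, Ī = 10.8 in⁴.
Transfer it to the bottom edge using Ī + A·d² with d = y − 0:
  the section: d = 1.5 in → contributes +43.2 in⁴
Total I = 43.2 in⁴.

I_base ≈ 43 in⁴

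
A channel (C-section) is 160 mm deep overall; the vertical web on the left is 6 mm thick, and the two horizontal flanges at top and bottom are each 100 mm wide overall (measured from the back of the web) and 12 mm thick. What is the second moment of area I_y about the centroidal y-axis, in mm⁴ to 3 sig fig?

I_y ≈ 3.35 × 10⁶ mm⁴

Split into non-overlapping primitives; take the origin at the lower-left of the bounding box.
Web: 6 × 160, A = 960 mm², x = 3 mm, Ī = 2 880 mm⁴.
Top flange (beyond web): 94 × 12, A = 1 128 mm², x = 53 mm, Ī = 830 584 mm⁴.
Bottom flange (beyond web): 94 × 12, A = 1 128 mm², x = 53 mm, Ī = 830 584 mm⁴.
Centroid: x̄ = ΣA·x / ΣA = 38.075 mm.
Transfer each piece to the centroidal y-axis using Ī + A·d² with d = x − 38.075:
  web: d = -35.075 mm → contributes +1 183 900 mm⁴
  top flange (beyond web): d = 14.925 mm → contributes +1 081 865 mm⁴
  bottom flange (beyond web): d = 14.925 mm → contributes +1 081 865 mm⁴
Total I = 3 347 630 mm⁴.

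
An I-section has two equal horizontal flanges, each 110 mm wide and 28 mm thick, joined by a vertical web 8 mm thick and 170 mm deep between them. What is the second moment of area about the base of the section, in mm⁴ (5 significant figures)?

I_base ≈ 1.6007 × 10⁸ mm⁴

Treat the section as a set of non-overlapping primitives; coordinates are from the bounding-box lower-left.
Bottom flange: 110 × 28, A = 3 080 mm², y = 14 mm, Ī = 201226.7 mm⁴.
Web: 8 × 170, A = 1 360 mm², y = 113 mm, Ī = 3 275 333 mm⁴.
Top flange: 110 × 28, A = 3 080 mm², y = 212 mm, Ī = 201226.7 mm⁴.
Transfer each piece to a horizontal axis along the bottom face using Ī + A·d² with d = y − 0:
  bottom flange: d = 14 mm → contributes +804906.7 mm⁴
  web: d = 113 mm → contributes +20 641 173 mm⁴
  top flange: d = 212 mm → contributes +138 628 747 mm⁴
Total I = 160 074 827 mm⁴.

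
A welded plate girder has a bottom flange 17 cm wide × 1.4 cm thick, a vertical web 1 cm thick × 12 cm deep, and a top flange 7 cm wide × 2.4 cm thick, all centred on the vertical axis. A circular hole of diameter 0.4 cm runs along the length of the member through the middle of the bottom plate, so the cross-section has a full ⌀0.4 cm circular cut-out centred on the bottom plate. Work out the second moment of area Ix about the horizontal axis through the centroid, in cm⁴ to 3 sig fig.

Treat the section as a set of non-overlapping primitives; coordinates are from the bounding-box lower-left.
Bottom plate: 17 × 1.4, A = 23.8 cm², y = 0.7 cm, Ī = 3.8873 cm⁴.
Web plate: 1 × 12, A = 12 cm², y = 7.4 cm, Ī = 144 cm⁴.
Top plate: 7 × 2.4, A = 16.8 cm², y = 14.6 cm, Ī = 8.064 cm⁴.
Hole (subtracted): ⌀0.4, A = 0.12566 cm², y = 0.7 cm, Ī = 0.0012566 cm⁴.
Centroid: ȳ = ΣA·y / ΣA = 6.6824 cm.
Transfer each piece to the horizontal axis through the centroid using Ī + A·d² with d = y − 6.6824:
  bottom plate: d = -5.9824 cm → contributes +855.65 cm⁴
  web plate: d = 0.71765 cm → contributes +150.18 cm⁴
  top plate: d = 7.9176 cm → contributes +1061.2 cm⁴
  hole: d = -5.9824 cm → contributes −4.4986 cm⁴
Total I = 2062.6 cm⁴.

Ix ≈ 2060 cm⁴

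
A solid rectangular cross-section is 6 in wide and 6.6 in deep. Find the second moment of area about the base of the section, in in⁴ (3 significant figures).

I_base ≈ 575 in⁴

The section: 6 × 6.6, A = 39.6 in², y = 3.3 in, Ī = 143.75 in⁴.
Transfer it to a horizontal axis along the bottom face using Ī + A·d² with d = y − 0:
  the section: d = 3.3 in → contributes +574.99 in⁴
Total I = 574.99 in⁴.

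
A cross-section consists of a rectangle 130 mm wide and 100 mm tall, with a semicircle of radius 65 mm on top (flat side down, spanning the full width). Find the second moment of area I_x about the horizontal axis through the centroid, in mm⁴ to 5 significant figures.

Treat the section as a set of non-overlapping primitives; coordinates are from the bounding-box lower-left.
Rectangular body: 130 × 100, A = 13 000 mm², y = 50 mm, Ī = 10 833 333 mm⁴.
Semicircular cap: semicircle r = 65, A = 6636.614 mm², y = 127.5869 mm, Ī = 1 959 230 mm⁴.
Centroid: ȳ = ΣA·y / ΣA = 76.22214 mm.
Transfer each piece to the horizontal axis through the centroid using Ī + A·d² with d = y − 76.22214:
  rectangular body: d = -26.22214 mm → contributes +19 772 142 mm⁴
  semicircular cap: d = 51.36472 mm → contributes +19 468 837 mm⁴
Total I = 39 240 978 mm⁴.

I_x ≈ 3.9241 × 10⁷ mm⁴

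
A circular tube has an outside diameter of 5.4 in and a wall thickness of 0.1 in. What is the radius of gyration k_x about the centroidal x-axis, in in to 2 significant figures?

Treat the section as a set of non-overlapping primitives; coordinates are from the bounding-box lower-left.
Outer circle: ⌀5.4, A = 22.9 in², y = 2.7 in, Ī = 41.74 in⁴.
Bore (subtracted): ⌀5.2, A = 21.24 in², y = 2.7 in, Ī = 35.89 in⁴.
By symmetry the centroid is at mid-height, ȳ = 2.7 in.
All pieces are centred on the centroidal x-axis, so I = ΣĪ (holes subtracted) = 5.848 in⁴.
Radius of gyration: k = √(I/A) = √(5.848 / 1.665) = 1.874 in.

k_x ≈ 1.9 in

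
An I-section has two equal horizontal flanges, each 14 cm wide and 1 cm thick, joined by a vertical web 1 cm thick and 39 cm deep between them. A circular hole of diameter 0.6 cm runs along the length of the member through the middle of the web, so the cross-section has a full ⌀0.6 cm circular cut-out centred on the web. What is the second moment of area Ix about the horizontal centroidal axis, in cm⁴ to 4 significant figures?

Ix ≈ 1.615 × 10⁴ cm⁴

Break the section into simple shapes (no overlaps), measuring from the bottom-left corner of the bounding box.
Bottom flange: 14 × 1, A = 14 cm², y = 0.5 cm, Ī = 1.16667 cm⁴.
Web: 1 × 39, A = 39 cm², y = 20.5 cm, Ī = 4943.25 cm⁴.
Top flange: 14 × 1, A = 14 cm², y = 40.5 cm, Ī = 1.16667 cm⁴.
Hole (subtracted): ⌀0.6, A = 0.282743 cm², y = 20.5 cm, Ī = 0.00636173 cm⁴.
By symmetry the centroid is at mid-height, ȳ = 20.5 cm.
Transfer each piece to the horizontal centroidal axis using Ī + A·d² with d = y − 20.5:
  bottom flange: d = -20 cm → contributes +5601.17 cm⁴
  web: d = 0 cm → contributes +4943.25 cm⁴
  top flange: d = 20 cm → contributes +5601.17 cm⁴
  hole: d = 0 cm → contributes −0.00636173 cm⁴
Total I = 16145.6 cm⁴.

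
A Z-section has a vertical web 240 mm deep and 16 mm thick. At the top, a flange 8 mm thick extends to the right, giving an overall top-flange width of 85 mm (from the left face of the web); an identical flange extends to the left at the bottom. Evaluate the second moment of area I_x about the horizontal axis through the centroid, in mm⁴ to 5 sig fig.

Break the section into simple shapes (no overlaps), measuring from the bottom-left corner of the bounding box.
Web: 16 × 240, A = 3 840 mm², y = 120 mm, Ī = 18 432 000 mm⁴.
Top flange (beyond web): 69 × 8, A = 552 mm², y = 236 mm, Ī = 2 944 mm⁴.
Bottom flange (beyond web): 69 × 8, A = 552 mm², y = 4 mm, Ī = 2 944 mm⁴.
Centroid: ȳ = ΣA·y / ΣA = 120 mm.
Transfer each piece to the horizontal axis through the centroid using Ī + A·d² with d = y − 120:
  web: d = 0 mm → contributes +18 432 000 mm⁴
  top flange (beyond web): d = 116 mm → contributes +7 430 656 mm⁴
  bottom flange (beyond web): d = -116 mm → contributes +7 430 656 mm⁴
Total I = 33 293 312 mm⁴.

I_x ≈ 3.3293 × 10⁷ mm⁴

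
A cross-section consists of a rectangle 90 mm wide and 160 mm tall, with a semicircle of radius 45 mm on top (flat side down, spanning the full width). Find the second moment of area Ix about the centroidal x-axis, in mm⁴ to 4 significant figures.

Ix ≈ 5.676 × 10⁷ mm⁴

Treat the section as a set of non-overlapping primitives; coordinates are from the bounding-box lower-left.
Rectangular body: 90 × 160, A = 14 400 mm², y = 80 mm, Ī = 30 720 000 mm⁴.
Semicircular cap: semicircle r = 45, A = 3180.86 mm², y = 179.099 mm, Ī = 450 072 mm⁴.
Centroid: ȳ = ΣA·y / ΣA = 97.9297 mm.
Transfer each piece to the centroidal x-axis using Ī + A·d² with d = y − 97.9297:
  rectangular body: d = -17.9297 mm → contributes +35 349 210 mm⁴
  semicircular cap: d = 81.1689 mm → contributes +21 406 850 mm⁴
Total I = 56 756 060 mm⁴.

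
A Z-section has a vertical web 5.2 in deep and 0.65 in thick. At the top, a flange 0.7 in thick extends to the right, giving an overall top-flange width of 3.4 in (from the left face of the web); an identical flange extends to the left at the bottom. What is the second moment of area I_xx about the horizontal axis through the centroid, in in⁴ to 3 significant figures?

Treat the section as a set of non-overlapping primitives; coordinates are from the bounding-box lower-left.
Web: 0.65 × 5.2, A = 3.38 in², y = 2.6 in, Ī = 7.6163 in⁴.
Top flange (beyond web): 2.75 × 0.7, A = 1.925 in², y = 4.85 in, Ī = 0.078604 in⁴.
Bottom flange (beyond web): 2.75 × 0.7, A = 1.925 in², y = 0.35 in, Ī = 0.078604 in⁴.
Centroid: ȳ = ΣA·y / ΣA = 2.6 in.
Transfer each piece to the horizontal axis through the centroid using Ī + A·d² with d = y − 2.6:
  web: d = 0 in → contributes +7.6163 in⁴
  top flange (beyond web): d = 2.25 in → contributes +9.8239 in⁴
  bottom flange (beyond web): d = -2.25 in → contributes +9.8239 in⁴
Total I = 27.264 in⁴.

I_xx ≈ 27.3 in⁴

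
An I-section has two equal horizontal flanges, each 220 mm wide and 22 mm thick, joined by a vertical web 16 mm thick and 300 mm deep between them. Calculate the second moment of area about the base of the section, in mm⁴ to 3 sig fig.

I_base ≈ 7.16 × 10⁸ mm⁴

Break the section into simple shapes (no overlaps), measuring from the bottom-left corner of the bounding box.
Bottom flange: 220 × 22, A = 4 840 mm², y = 11 mm, Ī = 195 213 mm⁴.
Web: 16 × 300, A = 4 800 mm², y = 172 mm, Ī = 36 000 000 mm⁴.
Top flange: 220 × 22, A = 4 840 mm², y = 333 mm, Ī = 195 213 mm⁴.
Transfer each piece to a horizontal axis along the bottom face using Ī + A·d² with d = y − 0:
  bottom flange: d = 11 mm → contributes +780 853 mm⁴
  web: d = 172 mm → contributes +178 003 200 mm⁴
  top flange: d = 333 mm → contributes +536 897 973 mm⁴
Total I = 715 682 027 mm⁴.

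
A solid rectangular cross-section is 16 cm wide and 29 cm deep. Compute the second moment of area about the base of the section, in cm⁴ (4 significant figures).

The section: 16 × 29, A = 464 cm², y = 14.5 cm, Ī = 32518.7 cm⁴.
Transfer it to a horizontal axis along the bottom face using Ī + A·d² with d = y − 0:
  the section: d = 14.5 cm → contributes +130 075 cm⁴
Total I = 130 075 cm⁴.

I_base ≈ 1.301 × 10⁵ cm⁴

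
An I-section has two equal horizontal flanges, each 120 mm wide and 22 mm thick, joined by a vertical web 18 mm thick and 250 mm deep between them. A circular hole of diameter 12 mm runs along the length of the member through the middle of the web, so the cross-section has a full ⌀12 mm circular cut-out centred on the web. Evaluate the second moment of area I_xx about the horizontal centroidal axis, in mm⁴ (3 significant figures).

Decompose the section into non-overlapping parts with the origin at the bottom-left of its bounding rectangle.
Bottom flange: 120 × 22, A = 2 640 mm², y = 11 mm, Ī = 106 480 mm⁴.
Web: 18 × 250, A = 4 500 mm², y = 147 mm, Ī = 23 437 500 mm⁴.
Top flange: 120 × 22, A = 2 640 mm², y = 283 mm, Ī = 106 480 mm⁴.
Hole (subtracted): ⌀12, A = 113.1 mm², y = 147 mm, Ī = 1017.9 mm⁴.
By symmetry the centroid is at mid-height, ȳ = 147 mm.
Transfer each piece to the horizontal centroidal axis using Ī + A·d² with d = y − 147:
  bottom flange: d = -136 mm → contributes +48 935 920 mm⁴
  web: d = 0 mm → contributes +23 437 500 mm⁴
  top flange: d = 136 mm → contributes +48 935 920 mm⁴
  hole: d = 0 mm → contributes −1017.9 mm⁴
Total I = 121 308 322 mm⁴.

I_xx ≈ 1.21 × 10⁸ mm⁴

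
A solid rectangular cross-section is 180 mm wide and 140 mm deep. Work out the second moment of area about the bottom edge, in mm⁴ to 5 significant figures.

I_base ≈ 1.6464 × 10⁸ mm⁴

The section: 180 × 140, A = 25 200 mm², y = 70 mm, Ī = 41 160 000 mm⁴.
Transfer it to the bottom edge using Ī + A·d² with d = y − 0:
  the section: d = 70 mm → contributes +164 640 000 mm⁴
Total I = 164 640 000 mm⁴.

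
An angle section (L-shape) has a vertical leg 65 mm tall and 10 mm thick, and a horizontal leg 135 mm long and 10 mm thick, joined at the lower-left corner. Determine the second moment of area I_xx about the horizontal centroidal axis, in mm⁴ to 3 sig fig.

Treat the section as a set of non-overlapping primitives; coordinates are from the bounding-box lower-left.
Vertical leg: 10 × 65, A = 650 mm², y = 32.5 mm, Ī = 228 854 mm⁴.
Horizontal leg (remainder): 125 × 10, A = 1 250 mm², y = 5 mm, Ī = 10 417 mm⁴.
Centroid: ȳ = ΣA·y / ΣA = 14.408 mm.
Transfer each piece to the horizontal centroidal axis using Ī + A·d² with d = y − 14.408:
  vertical leg: d = 18.092 mm → contributes +441 615 mm⁴
  horizontal leg (remainder): d = -9.4079 mm → contributes +121 052 mm⁴
Total I = 562 667 mm⁴.

I_xx ≈ 5.63 × 10⁵ mm⁴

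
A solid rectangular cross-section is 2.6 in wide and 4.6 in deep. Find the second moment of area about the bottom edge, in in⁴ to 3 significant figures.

I_base ≈ 84.4 in⁴

The section: 2.6 × 4.6, A = 11.96 in², y = 2.3 in, Ī = 21.089 in⁴.
Transfer it to a horizontal axis along the bottom face using Ī + A·d² with d = y − 0:
  the section: d = 2.3 in → contributes +84.358 in⁴
Total I = 84.358 in⁴.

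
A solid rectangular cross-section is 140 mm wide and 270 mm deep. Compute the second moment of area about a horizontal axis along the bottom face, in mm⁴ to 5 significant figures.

I_base ≈ 9.1854 × 10⁸ mm⁴

The section: 140 × 270, A = 37 800 mm², y = 135 mm, Ī = 229 635 000 mm⁴.
Transfer it to the bottom edge using Ī + A·d² with d = y − 0:
  the section: d = 135 mm → contributes +918 540 000 mm⁴
Total I = 918 540 000 mm⁴.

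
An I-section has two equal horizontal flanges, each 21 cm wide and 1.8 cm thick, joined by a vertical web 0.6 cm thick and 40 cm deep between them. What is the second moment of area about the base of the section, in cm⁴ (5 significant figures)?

I_base ≈ 8.3577 × 10⁴ cm⁴

Decompose the section into non-overlapping parts with the origin at the bottom-left of its bounding rectangle.
Bottom flange: 21 × 1.8, A = 37.8 cm², y = 0.9 cm, Ī = 10.206 cm⁴.
Web: 0.6 × 40, A = 24 cm², y = 21.8 cm, Ī = 3 200 cm⁴.
Top flange: 21 × 1.8, A = 37.8 cm², y = 42.7 cm, Ī = 10.206 cm⁴.
Transfer each piece to the bottom edge using Ī + A·d² with d = y − 0:
  bottom flange: d = 0.9 cm → contributes +40.824 cm⁴
  web: d = 21.8 cm → contributes +14605.76 cm⁴
  top flange: d = 42.7 cm → contributes +68930.57 cm⁴
Total I = 83577.15 cm⁴.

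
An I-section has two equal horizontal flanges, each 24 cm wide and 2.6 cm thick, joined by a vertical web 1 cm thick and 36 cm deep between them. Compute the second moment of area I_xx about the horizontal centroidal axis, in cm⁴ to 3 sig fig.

I_xx ≈ 5.04 × 10⁴ cm⁴

Break the section into simple shapes (no overlaps), measuring from the bottom-left corner of the bounding box.
Bottom flange: 24 × 2.6, A = 62.4 cm², y = 1.3 cm, Ī = 35.152 cm⁴.
Web: 1 × 36, A = 36 cm², y = 20.6 cm, Ī = 3 888 cm⁴.
Top flange: 24 × 2.6, A = 62.4 cm², y = 39.9 cm, Ī = 35.152 cm⁴.
By symmetry the centroid is at mid-height, ȳ = 20.6 cm.
Transfer each piece to the horizontal centroidal axis using Ī + A·d² with d = y − 20.6:
  bottom flange: d = -19.3 cm → contributes +23 279 cm⁴
  web: d = 0 cm → contributes +3 888 cm⁴
  top flange: d = 19.3 cm → contributes +23 279 cm⁴
Total I = 50 445 cm⁴.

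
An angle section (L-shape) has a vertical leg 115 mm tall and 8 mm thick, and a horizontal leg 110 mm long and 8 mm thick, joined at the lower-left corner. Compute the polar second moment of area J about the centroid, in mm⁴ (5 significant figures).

J ≈ 4.2765 × 10⁶ mm⁴

Decompose the section into non-overlapping parts with the origin at the bottom-left of its bounding rectangle.
Vertical leg: 8 × 115, A = 920 mm², y = 57.5 mm, Ī = 1 013 917 mm⁴.
Horizontal leg (remainder): 102 × 8, A = 816 mm², y = 4 mm, Ī = 4 352 mm⁴.
Centroid: ȳ = ΣA·y / ΣA = 32.35253 mm.
Transfer each piece to the centroidal x-axis using Ī + A·d² with d = y − 32.35253:
  vertical leg: d = 25.14747 mm → contributes +1 595 720 mm⁴
  horizontal leg (remainder): d = -28.35253 mm → contributes +660306.8 mm⁴
Total I = 2 256 027 mm⁴.
For the y-axis: x̄ = 29.85253 mm.
Repeating about the centroidal y-axis gives I_y = 2 020 517 mm⁴.
Polar second moment: J = I_x + I_y = 4 276 544 mm⁴.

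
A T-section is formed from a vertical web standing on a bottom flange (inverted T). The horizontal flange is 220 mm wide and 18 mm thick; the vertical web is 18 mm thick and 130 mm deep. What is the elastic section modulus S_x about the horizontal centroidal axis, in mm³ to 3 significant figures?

S_x ≈ 1.03 × 10⁵ mm³

Split into non-overlapping primitives; take the origin at the lower-left of the bounding box.
Flange: 220 × 18, A = 3 960 mm², y = 9 mm, Ī = 106 920 mm⁴.
Web: 18 × 130, A = 2 340 mm², y = 83 mm, Ī = 3 295 500 mm⁴.
Centroid: ȳ = ΣA·y / ΣA = 36.486 mm.
Transfer each piece to the horizontal centroidal axis using Ī + A·d² with d = y − 36.486:
  flange: d = -27.486 mm → contributes +3 098 559 mm⁴
  web: d = 46.514 mm → contributes +8 358 274 mm⁴
Total I = 11 456 834 mm⁴.
Extreme fibre distance c = 111.51 mm; S = I/c = 102 739 mm³.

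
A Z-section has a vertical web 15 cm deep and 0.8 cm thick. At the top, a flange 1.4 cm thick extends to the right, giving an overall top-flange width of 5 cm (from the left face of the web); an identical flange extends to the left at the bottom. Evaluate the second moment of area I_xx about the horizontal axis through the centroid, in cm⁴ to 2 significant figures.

I_xx ≈ 770 cm⁴

Decompose the section into non-overlapping parts with the origin at the bottom-left of its bounding rectangle.
Web: 0.8 × 15, A = 12 cm², y = 7.5 cm, Ī = 225 cm⁴.
Top flange (beyond web): 4.2 × 1.4, A = 5.88 cm², y = 14.3 cm, Ī = 0.9604 cm⁴.
Bottom flange (beyond web): 4.2 × 1.4, A = 5.88 cm², y = 0.7 cm, Ī = 0.9604 cm⁴.
Centroid: ȳ = ΣA·y / ΣA = 7.5 cm.
Transfer each piece to the horizontal axis through the centroid using Ī + A·d² with d = y − 7.5:
  web: d = 0 cm → contributes +225 cm⁴
  top flange (beyond web): d = 6.8 cm → contributes +272.9 cm⁴
  bottom flange (beyond web): d = -6.8 cm → contributes +272.9 cm⁴
Total I = 770.7 cm⁴.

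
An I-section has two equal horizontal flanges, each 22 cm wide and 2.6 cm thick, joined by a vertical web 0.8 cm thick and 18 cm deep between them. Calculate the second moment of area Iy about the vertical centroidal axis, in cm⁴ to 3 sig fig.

Iy ≈ 4610 cm⁴

Break the section into simple shapes (no overlaps), measuring from the bottom-left corner of the bounding box.
Bottom flange: 22 × 2.6, A = 57.2 cm², x = 11 cm, Ī = 2307.1 cm⁴.
Web: 0.8 × 18, A = 14.4 cm², x = 11 cm, Ī = 0.768 cm⁴.
Top flange: 22 × 2.6, A = 57.2 cm², x = 11 cm, Ī = 2307.1 cm⁴.
By symmetry the centroid is at mid-width, x̄ = 11 cm.
All pieces are centred on the vertical centroidal axis, so I = ΣĪ = 4614.9 cm⁴.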